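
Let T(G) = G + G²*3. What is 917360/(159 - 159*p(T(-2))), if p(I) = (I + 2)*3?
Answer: -183472/1113 ≈ -164.84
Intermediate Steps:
T(G) = G + 3*G²
p(I) = 6 + 3*I (p(I) = (2 + I)*3 = 6 + 3*I)
917360/(159 - 159*p(T(-2))) = 917360/(159 - 159*(6 + 3*(-2*(1 + 3*(-2))))) = 917360/(159 - 159*(6 + 3*(-2*(1 - 6)))) = 917360/(159 - 159*(6 + 3*(-2*(-5)))) = 917360/(159 - 159*(6 + 3*10)) = 917360/(159 - 159*(6 + 30)) = 917360/(159 - 159*36) = 917360/(159 - 5724) = 917360/(-5565) = 917360*(-1/5565) = -183472/1113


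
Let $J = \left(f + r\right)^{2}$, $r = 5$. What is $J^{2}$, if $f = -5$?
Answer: $0$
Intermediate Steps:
$J = 0$ ($J = \left(-5 + 5\right)^{2} = 0^{2} = 0$)
$J^{2} = 0^{2} = 0$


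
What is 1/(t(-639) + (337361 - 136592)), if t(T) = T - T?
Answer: 1/200769 ≈ 4.9809e-6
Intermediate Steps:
t(T) = 0
1/(t(-639) + (337361 - 136592)) = 1/(0 + (337361 - 136592)) = 1/(0 + 200769) = 1/200769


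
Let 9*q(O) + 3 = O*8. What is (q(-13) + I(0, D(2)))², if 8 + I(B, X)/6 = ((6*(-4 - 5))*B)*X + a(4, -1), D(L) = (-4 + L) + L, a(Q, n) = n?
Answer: 351649/81 ≈ 4341.3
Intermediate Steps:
D(L) = -4 + 2*L
I(B, X) = -54 - 324*B*X (I(B, X) = -48 + 6*(((6*(-4 - 5))*B)*X - 1) = -48 + 6*(((6*(-9))*B)*X - 1) = -48 + 6*((-54*B)*X - 1) = -48 + 6*(-54*B*X - 1) = -48 + 6*(-1 - 54*B*X) = -48 + (-6 - 324*B*X) = -54 - 324*B*X)
q(O) = -⅓ + 8*O/9 (q(O) = -⅓ + (O*8)/9 = -⅓ + (8*O)/9 = -⅓ + 8*O/9)
(q(-13) + I(0, D(2)))² = ((-⅓ + (8/9)*(-13)) + (-54 - 324*0*(-4 + 2*2)))² = ((-⅓ - 104/9) + (-54 - 324*0*(-4 + 4)))² = (-107/9 + (-54 - 324*0*0))² = (-107/9 + (-54 + 0))² = (-107/9 - 54)² = (-593/9)² = 351649/81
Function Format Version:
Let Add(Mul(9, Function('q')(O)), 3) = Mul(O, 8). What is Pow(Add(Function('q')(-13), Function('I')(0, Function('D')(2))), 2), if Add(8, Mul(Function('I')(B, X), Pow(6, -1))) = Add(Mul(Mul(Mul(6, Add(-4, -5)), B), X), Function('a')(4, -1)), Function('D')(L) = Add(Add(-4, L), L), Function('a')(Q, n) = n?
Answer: Rational(351649, 81) ≈ 4341.3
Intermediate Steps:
Function('D')(L) = Add(-4, Mul(2, L))
Function('I')(B, X) = Add(-54, Mul(-324, B, X)) (Function('I')(B, X) = Add(-48, Mul(6, Add(Mul(Mul(Mul(6, Add(-4, -5)), B), X), -1))) = Add(-48, Mul(6, Add(Mul(Mul(Mul(6, -9), B), X), -1))) = Add(-48, Mul(6, Add(Mul(Mul(-54, B), X), -1))) = Add(-48, Mul(6, Add(Mul(-54, B, X), -1))) = Add(-48, Mul(6, Add(-1, Mul(-54, B, X)))) = Add(-48, Add(-6, Mul(-324, B, X))) = Add(-54, Mul(-324, B, X)))
Function('q')(O) = Add(Rational(-1, 3), Mul(Rational(8, 9), O)) (Function('q')(O) = Add(Rational(-1, 3), Mul(Rational(1, 9), Mul(O, 8))) = Add(Rational(-1, 3), Mul(Rational(1, 9), Mul(8, O))) = Add(Rational(-1, 3), Mul(Rational(8, 9), O)))
Pow(Add(Function('q')(-13), Function('I')(0, Function('D')(2))), 2) = Pow(Add(Add(Rational(-1, 3), Mul(Rational(8, 9), -13)), Add(-54, Mul(-324, 0, Add(-4, Mul(2, 2))))), 2) = Pow(Add(Add(Rational(-1, 3), Rational(-104, 9)), Add(-54, Mul(-324, 0, Add(-4, 4)))), 2) = Pow(Add(Rational(-107, 9), Add(-54, Mul(-324, 0, 0))), 2) = Pow(Add(Rational(-107, 9), Add(-54, 0)), 2) = Pow(Add(Rational(-107, 9), -54), 2) = Pow(Rational(-593, 9), 2) = Rational(351649, 81)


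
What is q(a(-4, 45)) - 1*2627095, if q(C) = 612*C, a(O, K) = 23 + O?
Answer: -2615467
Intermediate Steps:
q(a(-4, 45)) - 1*2627095 = 612*(23 - 4) - 1*2627095 = 612*19 - 2627095 = 11628 - 2627095 = -2615467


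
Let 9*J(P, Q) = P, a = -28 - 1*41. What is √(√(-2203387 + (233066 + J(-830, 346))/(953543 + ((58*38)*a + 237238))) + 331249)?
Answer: √(357387221606454225 + 346235*I*√21395266102087702455)/1038705 ≈ 575.54 + 1.2895*I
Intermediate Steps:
a = -69 (a = -28 - 41 = -69)
J(P, Q) = P/9
√(√(-2203387 + (233066 + J(-830, 346))/(953543 + ((58*38)*a + 237238))) + 331249) = √(√(-2203387 + (233066 + (⅑)*(-830))/(953543 + ((58*38)*(-69) + 237238))) + 331249) = √(√(-2203387 + (233066 - 830/9)/(953543 + (2204*(-69) + 237238))) + 331249) = √(√(-2203387 + 2096764/(9*(953543 + (-152076 + 237238)))) + 331249) = √(√(-2203387 + 2096764/(9*(953543 + 85162))) + 331249) = √(√(-2203387 + (2096764/9)/1038705) + 331249) = √(√(-2203387 + (2096764/9)*(1/1038705)) + 331249) = √(√(-2203387 + 2096764/9348345) + 331249) = √(√(-20598019747751/9348345) + 331249) = √(I*√21395266102087702455/3116115 + 331249) = √(331249 + I*√21395266102087702455/3116115)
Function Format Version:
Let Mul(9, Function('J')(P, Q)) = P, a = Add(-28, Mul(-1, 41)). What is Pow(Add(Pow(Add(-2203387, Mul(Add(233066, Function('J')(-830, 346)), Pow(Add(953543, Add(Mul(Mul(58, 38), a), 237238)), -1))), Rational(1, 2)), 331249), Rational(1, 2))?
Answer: Mul(Rational(1, 1038705), Pow(Add(357387221606454225, Mul(346235, I, Pow(21395266102087702455, Rational(1, 2)))), Rational(1, 2))) ≈ Add(575.54, Mul(1.2895, I))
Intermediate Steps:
a = -69 (a = Add(-28, -41) = -69)
Function('J')(P, Q) = Mul(Rational(1, 9), P)
Pow(Add(Pow(Add(-2203387, Mul(Add(233066, Function('J')(-830, 346)), Pow(Add(953543, Add(Mul(Mul(58, 38), a), 237238)), -1))), Rational(1, 2)), 331249), Rational(1, 2)) = Pow(Add(Pow(Add(-2203387, Mul(Add(233066, Mul(Rational(1, 9), -830)), Pow(Add(953543, Add(Mul(Mul(58, 38), -69), 237238)), -1))), Rational(1, 2)), 331249), Rational(1, 2)) = Pow(Add(Pow(Add(-2203387, Mul(Add(233066, Rational(-830, 9)), Pow(Add(953543, Add(Mul(2204, -69), 237238)), -1))), Rational(1, 2)), 331249), Rational(1, 2)) = Pow(Add(Pow(Add(-2203387, Mul(Rational(2096764, 9), Pow(Add(953543, Add(-152076, 237238)), -1))), Rational(1, 2)), 331249), Rational(1, 2)) = Pow(Add(Pow(Add(-2203387, Mul(Rational(2096764, 9), Pow(Add(953543, 85162), -1))), Rational(1, 2)), 331249), Rational(1, 2)) = Pow(Add(Pow(Add(-2203387, Mul(Rational(2096764, 9), Pow(1038705, -1))), Rational(1, 2)), 331249), Rational(1, 2)) = Pow(Add(Pow(Add(-2203387, Mul(Rational(2096764, 9), Rational(1, 1038705))), Rational(1, 2)), 331249), Rational(1, 2)) = Pow(Add(Pow(Add(-2203387, Rational(2096764, 9348345)), Rational(1, 2)), 331249), Rational(1, 2)) = Pow(Add(Pow(Rational(-20598019747751, 9348345), Rational(1, 2)), 331249), Rational(1, 2)) = Pow(Add(Mul(Rational(1, 3116115), I, Pow(21395266102087702455, Rational(1, 2))), 331249), Rational(1, 2)) = Pow(Add(331249, Mul(Rational(1, 3116115), I, Pow(21395266102087702455, Rational(1, 2)))), Rational(1, 2))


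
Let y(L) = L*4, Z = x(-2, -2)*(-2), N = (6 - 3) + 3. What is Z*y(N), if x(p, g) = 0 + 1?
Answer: -48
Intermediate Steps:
N = 6 (N = 3 + 3 = 6)
x(p, g) = 1
Z = -2 (Z = 1*(-2) = -2)
y(L) = 4*L
Z*y(N) = -8*6 = -2*24 = -48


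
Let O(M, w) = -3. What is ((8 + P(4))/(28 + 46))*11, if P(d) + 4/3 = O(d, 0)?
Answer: 121/222 ≈ 0.54504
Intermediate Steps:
P(d) = -13/3 (P(d) = -4/3 - 3 = -13/3)
((8 + P(4))/(28 + 46))*11 = ((8 - 13/3)/(28 + 46))*11 = ((11/3)/74)*11 = ((11/3)*(1/74))*11 = (11/222)*11 = 121/222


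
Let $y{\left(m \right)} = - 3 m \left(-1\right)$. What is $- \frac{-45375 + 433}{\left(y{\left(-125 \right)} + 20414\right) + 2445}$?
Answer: $\frac{22471}{11242} \approx 1.9988$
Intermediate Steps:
$y{\left(m \right)} = 3 m$
$- \frac{-45375 + 433}{\left(y{\left(-125 \right)} + 20414\right) + 2445} = - \frac{-45375 + 433}{\left(3 \left(-125\right) + 20414\right) + 2445} = - \frac{-44942}{\left(-375 + 20414\right) + 2445} = - \frac{-44942}{20039 + 2445} = - \frac{-44942}{22484} = \left(-1\right) \left(- \frac{22471}{11242}\right) = \frac{22471}{11242}$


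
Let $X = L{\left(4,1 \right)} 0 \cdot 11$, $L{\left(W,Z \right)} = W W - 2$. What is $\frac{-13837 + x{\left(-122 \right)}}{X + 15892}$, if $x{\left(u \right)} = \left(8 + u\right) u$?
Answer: $\frac{71}{15892} \approx 0.0044677$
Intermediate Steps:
$L{\left(W,Z \right)} = -2 + W^{2}$ ($L{\left(W,Z \right)} = W^{2} - 2 = -2 + W^{2}$)
$X = 0$ ($X = \left(-2 + 4^{2}\right) 0 \cdot 11 = \left(-2 + 16\right) 0 \cdot 11 = 14 \cdot 0 \cdot 11 = 0 \cdot 11 = 0$)
$x{\left(u \right)} = u \left(8 + u\right)$
$\frac{-13837 + x{\left(-122 \right)}}{X + 15892} = \frac{-13837 - 122 \left(8 - 122\right)}{0 + 15892} = \frac{-13837 - -13908}{15892} = \left(-13837 + 13908\right) \frac{1}{15892} = 71 \cdot \frac{1}{15892} = \frac{71}{15892}$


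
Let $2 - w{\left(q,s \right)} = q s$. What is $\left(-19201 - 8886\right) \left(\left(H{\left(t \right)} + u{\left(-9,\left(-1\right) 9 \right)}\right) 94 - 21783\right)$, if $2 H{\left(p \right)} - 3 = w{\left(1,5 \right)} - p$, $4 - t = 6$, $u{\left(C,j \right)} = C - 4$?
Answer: $643501257$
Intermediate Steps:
$w{\left(q,s \right)} = 2 - q s$
$u{\left(C,j \right)} = -4 + C$ ($u{\left(C,j \right)} = C - 4 = -4 + C$)
$t = -2$ ($t = 4 - 6 = -2$)
$H{\left(p \right)} = - \frac{p}{2}$ ($H{\left(p \right)} = \frac{3}{2} + \frac{\left(2 - 1 \cdot 5\right) - p}{2} = \frac{3}{2} + \frac{\left(2 - 5\right) - p}{2} = \frac{3}{2} + \frac{-3 - p}{2} = \frac{3}{2} - \left(\frac{3}{2} + \frac{p}{2}\right) = - \frac{p}{2}$)
$\left(-19201 - 8886\right) \left(\left(H{\left(t \right)} + u{\left(-9,\left(-1\right) 9 \right)}\right) 94 - 21783\right) = \left(-19201 - 8886\right) \left(\left(\left(- \frac{1}{2}\right) \left(-2\right) - 13\right) 94 - 21783\right) = - 28087 \left(\left(1 - 13\right) 94 - 21783\right) = - 28087 \left(\left(-12\right) 94 - 21783\right) = - 28087 \left(-1128 - 21783\right) = \left(-28087\right) \left(-22911\right) = 643501257$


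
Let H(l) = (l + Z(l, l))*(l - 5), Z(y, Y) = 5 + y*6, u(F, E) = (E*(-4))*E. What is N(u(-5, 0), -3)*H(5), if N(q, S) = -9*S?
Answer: 0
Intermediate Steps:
u(F, E) = -4*E**2 (u(F, E) = (-4*E)*E = -4*E**2)
Z(y, Y) = 5 + 6*y
H(l) = (-5 + l)*(5 + 7*l) (H(l) = (l + (5 + 6*l))*(l - 5) = (5 + 7*l)*(-5 + l) = (-5 + l)*(5 + 7*l))
N(u(-5, 0), -3)*H(5) = (-9*(-3))*(-25 - 30*5 + 7*5**2) = 27*(-25 - 150 + 7*25) = 27*(-25 - 150 + 175) = 27*0 = 0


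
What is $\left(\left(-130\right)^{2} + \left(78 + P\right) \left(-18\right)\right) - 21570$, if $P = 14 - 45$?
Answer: $-5516$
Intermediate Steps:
$P = -31$
$\left(\left(-130\right)^{2} + \left(78 + P\right) \left(-18\right)\right) - 21570 = \left(\left(-130\right)^{2} + \left(78 - 31\right) \left(-18\right)\right) - 21570 = \left(16900 + 47 \left(-18\right)\right) - 21570 = \left(16900 - 846\right) - 21570 = 16054 - 21570 = -5516$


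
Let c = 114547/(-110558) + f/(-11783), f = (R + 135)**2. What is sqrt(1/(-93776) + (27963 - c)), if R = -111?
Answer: 3*sqrt(724525441547552798105873233803)/15270307001908 ≈ 167.22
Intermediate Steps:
f = 576 (f = (-111 + 135)**2 = 24**2 = 576)
c = -1413388709/1302704914 (c = 114547/(-110558) + 576/(-11783) = 114547*(-1/110558) + 576*(-1/11783) = -114547/110558 - 576/11783 = -1413388709/1302704914 ≈ -1.0850)
sqrt(1/(-93776) + (27963 - c)) = sqrt(1/(-93776) + (27963 - 1*(-1413388709/1302704914))) = sqrt(-1/93776 + (27963 + 1413388709/1302704914)) = sqrt(-1/93776 + 36428950898891/1302704914) = sqrt(1708080649095848751/61081228007632) = 3*sqrt(724525441547552798105873233803)/15270307001908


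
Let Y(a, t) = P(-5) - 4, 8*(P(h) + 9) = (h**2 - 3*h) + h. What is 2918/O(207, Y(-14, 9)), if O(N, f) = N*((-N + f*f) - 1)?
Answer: -186752/1770057 ≈ -0.10551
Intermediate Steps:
P(h) = -9 - h/4 + h**2/8 (P(h) = -9 + ((h**2 - 3*h) + h)/8 = -9 + (h**2 - 2*h)/8 = -9 + (-h/4 + h**2/8) = -9 - h/4 + h**2/8)
Y(a, t) = -69/8 (Y(a, t) = (-9 - 1/4*(-5) + (1/8)*(-5)**2) - 4 = (-9 + 5/4 + (1/8)*25) - 4 = (-9 + 5/4 + 25/8) - 4 = -37/8 - 4 = -69/8)
O(N, f) = N*(-1 + f**2 - N) (O(N, f) = N*((-N + f**2) - 1) = N*((f**2 - N) - 1) = N*(-1 + f**2 - N))
2918/O(207, Y(-14, 9)) = 2918/((207*(-1 + (-69/8)**2 - 1*207))) = 2918/((207*(-1 + 4761/64 - 207))) = 2918/((207*(-8551/64))) = 2918/(-1770057/64) = 2918*(-64/1770057) = -186752/1770057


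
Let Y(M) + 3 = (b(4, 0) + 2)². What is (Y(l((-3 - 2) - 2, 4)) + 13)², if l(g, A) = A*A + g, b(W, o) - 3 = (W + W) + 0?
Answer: 32041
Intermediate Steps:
b(W, o) = 3 + 2*W (b(W, o) = 3 + ((W + W) + 0) = 3 + (2*W + 0) = 3 + 2*W)
l(g, A) = g + A² (l(g, A) = A² + g = g + A²)
Y(M) = 166 (Y(M) = -3 + ((3 + 2*4) + 2)² = -3 + ((3 + 8) + 2)² = -3 + (11 + 2)² = -3 + 13² = -3 + 169 = 166)
(Y(l((-3 - 2) - 2, 4)) + 13)² = (166 + 13)² = 179² = 32041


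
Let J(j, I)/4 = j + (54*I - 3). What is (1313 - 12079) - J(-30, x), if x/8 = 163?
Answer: -292298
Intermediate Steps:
x = 1304 (x = 8*163 = 1304)
J(j, I) = -12 + 4*j + 216*I (J(j, I) = 4*(j + (54*I - 3)) = 4*(j + (-3 + 54*I)) = 4*(-3 + j + 54*I) = -12 + 4*j + 216*I)
(1313 - 12079) - J(-30, x) = (1313 - 12079) - (-12 + 4*(-30) + 216*1304) = -10766 - (-12 - 120 + 281664) = -10766 - 1*281532 = -10766 - 281532 = -292298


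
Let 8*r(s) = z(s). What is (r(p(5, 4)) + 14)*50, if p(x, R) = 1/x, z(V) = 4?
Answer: 725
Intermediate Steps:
r(s) = ½ (r(s) = (⅛)*4 = ½)
(r(p(5, 4)) + 14)*50 = (½ + 14)*50 = (29/2)*50 = 725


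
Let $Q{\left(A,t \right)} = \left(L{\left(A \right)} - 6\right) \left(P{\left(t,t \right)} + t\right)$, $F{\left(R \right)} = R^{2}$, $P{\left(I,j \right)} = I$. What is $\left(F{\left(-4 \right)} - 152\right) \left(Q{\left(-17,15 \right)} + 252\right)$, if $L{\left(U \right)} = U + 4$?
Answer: $43248$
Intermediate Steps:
$L{\left(U \right)} = 4 + U$
$Q{\left(A,t \right)} = 2 t \left(-2 + A\right)$ ($Q{\left(A,t \right)} = \left(\left(4 + A\right) - 6\right) \left(t + t\right) = \left(-2 + A\right) 2 t = 2 t \left(-2 + A\right)$)
$\left(F{\left(-4 \right)} - 152\right) \left(Q{\left(-17,15 \right)} + 252\right) = \left(\left(-4\right)^{2} - 152\right) \left(2 \cdot 15 \left(-2 - 17\right) + 252\right) = \left(16 - 152\right) \left(2 \cdot 15 \left(-19\right) + 252\right) = - 136 \left(-570 + 252\right) = \left(-136\right) \left(-318\right) = 43248$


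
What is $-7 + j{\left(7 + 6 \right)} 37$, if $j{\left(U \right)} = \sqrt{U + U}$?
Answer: $-7 + 37 \sqrt{26} \approx 181.66$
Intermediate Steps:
$j{\left(U \right)} = \sqrt{2} \sqrt{U}$ ($j{\left(U \right)} = \sqrt{2 U} = \sqrt{2} \sqrt{U}$)
$-7 + j{\left(7 + 6 \right)} 37 = -7 + \sqrt{2} \sqrt{7 + 6} \cdot 37 = -7 + \sqrt{2} \sqrt{13} \cdot 37 = -7 + \sqrt{26} \cdot 37 = -7 + 37 \sqrt{26}$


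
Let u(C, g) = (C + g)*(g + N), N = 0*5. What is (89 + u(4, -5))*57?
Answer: 5358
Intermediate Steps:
N = 0
u(C, g) = g*(C + g) (u(C, g) = (C + g)*(g + 0) = (C + g)*g = g*(C + g))
(89 + u(4, -5))*57 = (89 - 5*(4 - 5))*57 = (89 - 5*(-1))*57 = (89 + 5)*57 = 94*57 = 5358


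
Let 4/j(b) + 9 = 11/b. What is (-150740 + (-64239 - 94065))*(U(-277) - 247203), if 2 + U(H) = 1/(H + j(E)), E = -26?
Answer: 5192642859193160/67969 ≈ 7.6397e+10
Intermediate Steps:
j(b) = 4/(-9 + 11/b)
U(H) = -2 + 1/(-104/245 + H) (U(H) = -2 + 1/(H - 4*(-26)/(-11 + 9*(-26))) = -2 + 1/(H - 4*(-26)/(-11 - 234)) = -2 + 1/(H - 4*(-26)/(-245)) = -2 + 1/(H - 4*(-26)*(-1/245)) = -2 + 1/(H - 104/245) = -2 + 1/(-104/245 + H))
(-150740 + (-64239 - 94065))*(U(-277) - 247203) = (-150740 + (-64239 - 94065))*((453 - 490*(-277))/(-104 + 245*(-277)) - 247203) = (-150740 - 158304)*((453 + 135730)/(-104 - 67865) - 247203) = -309044*(136183/(-67969) - 247203) = -309044*(-1/67969*136183 - 247203) = -309044*(-136183/67969 - 247203) = -309044*(-16802276890/67969) = 5192642859193160/67969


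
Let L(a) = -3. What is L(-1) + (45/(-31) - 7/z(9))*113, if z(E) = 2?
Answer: -34877/62 ≈ -562.53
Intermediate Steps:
L(-1) + (45/(-31) - 7/z(9))*113 = -3 + (45/(-31) - 7/2)*113 = -3 + (45*(-1/31) - 7*1/2)*113 = -3 + (-45/31 - 7/2)*113 = -3 - 307/62*113 = -3 - 34691/62 = -34877/62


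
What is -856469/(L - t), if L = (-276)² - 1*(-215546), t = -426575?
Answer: -856469/718297 ≈ -1.1924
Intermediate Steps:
L = 291722 (L = 76176 + 215546 = 291722)
-856469/(L - t) = -856469/(291722 - 1*(-426575)) = -856469/(291722 + 426575) = -856469/718297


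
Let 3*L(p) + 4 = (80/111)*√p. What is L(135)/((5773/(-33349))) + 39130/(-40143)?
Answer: 519691462/77248513 - 2667920*√15/640803 ≈ -9.3973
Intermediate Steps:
L(p) = -4/3 + 80*√p/333 (L(p) = -4/3 + ((80/111)*√p)/3 = -4/3 + ((80*(1/111))*√p)/3 = -4/3 + (80*√p/111)/3 = -4/3 + 80*√p/333)
L(135)/((5773/(-33349))) + 39130/(-40143) = (-4/3 + 80*√135/333)/((5773/(-33349))) + 39130/(-40143) = (-4/3 + 80*(3*√15)/333)/((5773*(-1/33349))) + 39130*(-1/40143) = (-4/3 + 80*√15/111)/(-5773/33349) - 39130/40143 = (-4/3 + 80*√15/111)*(-33349/5773) - 39130/40143 = (133396/17319 - 2667920*√15/640803) - 39130/40143 = 519691462/77248513 - 2667920*√15/640803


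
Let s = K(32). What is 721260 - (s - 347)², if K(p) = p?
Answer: 622035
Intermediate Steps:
s = 32
721260 - (s - 347)² = 721260 - (32 - 347)² = 721260 - 1*(-315)² = 721260 - 1*99225 = 721260 - 99225 = 622035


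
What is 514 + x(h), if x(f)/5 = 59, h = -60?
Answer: 809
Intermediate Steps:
x(f) = 295 (x(f) = 5*59 = 295)
514 + x(h) = 514 + 295 = 809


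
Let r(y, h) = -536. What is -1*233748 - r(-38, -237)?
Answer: -233212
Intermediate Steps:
-1*233748 - r(-38, -237) = -1*233748 - 1*(-536) = -233748 + 536 = -233212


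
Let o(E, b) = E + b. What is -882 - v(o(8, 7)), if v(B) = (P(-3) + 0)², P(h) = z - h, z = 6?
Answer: -963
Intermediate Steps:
P(h) = 6 - h
v(B) = 81 (v(B) = ((6 - 1*(-3)) + 0)² = ((6 + 3) + 0)² = (9 + 0)² = 9² = 81)
-882 - v(o(8, 7)) = -882 - 1*81 = -882 - 81 = -963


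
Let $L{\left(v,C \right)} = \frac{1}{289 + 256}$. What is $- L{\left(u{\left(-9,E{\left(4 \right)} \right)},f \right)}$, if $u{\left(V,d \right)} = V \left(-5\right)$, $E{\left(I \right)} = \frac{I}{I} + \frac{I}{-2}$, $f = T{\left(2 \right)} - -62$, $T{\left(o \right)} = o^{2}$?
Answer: $- \frac{1}{545} \approx -0.0018349$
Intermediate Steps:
$f = 66$ ($f = 2^{2} - -62 = 4 + 62 = 66$)
$E{\left(I \right)} = 1 - \frac{I}{2}$ ($E{\left(I \right)} = 1 + I \left(- \frac{1}{2}\right) = 1 - \frac{I}{2}$)
$u{\left(V,d \right)} = - 5 V$
$L{\left(v,C \right)} = \frac{1}{545}$
$- L{\left(u{\left(-9,E{\left(4 \right)} \right)},f \right)} = \left(-1\right) \frac{1}{545} = - \frac{1}{545}$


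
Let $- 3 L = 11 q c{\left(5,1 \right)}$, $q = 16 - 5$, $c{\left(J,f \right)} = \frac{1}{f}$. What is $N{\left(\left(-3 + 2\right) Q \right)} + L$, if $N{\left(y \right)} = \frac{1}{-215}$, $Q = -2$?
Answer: $- \frac{26018}{645} \approx -40.338$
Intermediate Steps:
$N{\left(y \right)} = - \frac{1}{215}$
$q = 11$ ($q = 16 - 5 = 11$)
$L = - \frac{121}{3}$ ($L = - \frac{11 \cdot 11 \cdot 1^{-1}}{3} = - \frac{121 \cdot 1}{3} = \left(- \frac{1}{3}\right) 121 = - \frac{121}{3} \approx -40.333$)
$N{\left(\left(-3 + 2\right) Q \right)} + L = - \frac{1}{215} - \frac{121}{3} = - \frac{26018}{645}$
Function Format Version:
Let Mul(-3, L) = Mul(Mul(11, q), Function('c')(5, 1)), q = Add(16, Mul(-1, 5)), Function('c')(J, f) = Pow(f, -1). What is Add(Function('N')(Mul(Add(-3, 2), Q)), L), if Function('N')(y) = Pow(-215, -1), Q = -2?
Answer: Rational(-26018, 645) ≈ -40.338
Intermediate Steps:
Function('N')(y) = Rational(-1, 215)
q = 11 (q = Add(16, -5) = 11)
L = Rational(-121, 3) (L = Mul(Rational(-1, 3), Mul(Mul(11, 11), Pow(1, -1))) = Mul(Rational(-1, 3), Mul(121, 1)) = Mul(Rational(-1, 3), 121) = Rational(-121, 3) ≈ -40.333)
Add(Function('N')(Mul(Add(-3, 2), Q)), L) = Add(Rational(-1, 215), Rational(-121, 3)) = Rational(-26018, 645)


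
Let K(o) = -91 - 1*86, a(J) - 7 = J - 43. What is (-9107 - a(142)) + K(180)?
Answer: -9390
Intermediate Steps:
a(J) = -36 + J (a(J) = 7 + (J - 43) = 7 + (-43 + J) = -36 + J)
K(o) = -177 (K(o) = -91 - 86 = -177)
(-9107 - a(142)) + K(180) = (-9107 - (-36 + 142)) - 177 = (-9107 - 1*106) - 177 = (-9107 - 106) - 177 = -9213 - 177 = -9390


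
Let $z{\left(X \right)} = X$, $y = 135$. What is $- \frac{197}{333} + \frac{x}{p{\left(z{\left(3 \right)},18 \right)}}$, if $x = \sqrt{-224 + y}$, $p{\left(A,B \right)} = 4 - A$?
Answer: $- \frac{197}{333} + i \sqrt{89} \approx -0.59159 + 9.434 i$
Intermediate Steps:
$x = i \sqrt{89}$ ($x = \sqrt{-224 + 135} = \sqrt{-89} = i \sqrt{89} \approx 9.434 i$)
$- \frac{197}{333} + \frac{x}{p{\left(z{\left(3 \right)},18 \right)}} = - \frac{197}{333} + \frac{i \sqrt{89}}{4 - 3} = \left(-197\right) \frac{1}{333} + \frac{i \sqrt{89}}{4 - 3} = - \frac{197}{333} + \frac{i \sqrt{89}}{1} = - \frac{197}{333} + i \sqrt{89} \cdot 1 = - \frac{197}{333} + i \sqrt{89}$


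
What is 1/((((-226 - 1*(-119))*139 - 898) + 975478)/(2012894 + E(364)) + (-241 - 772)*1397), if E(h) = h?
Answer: -2013258/2849083244831 ≈ -7.0663e-7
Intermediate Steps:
1/((((-226 - 1*(-119))*139 - 898) + 975478)/(2012894 + E(364)) + (-241 - 772)*1397) = 1/((((-226 - 1*(-119))*139 - 898) + 975478)/(2012894 + 364) + (-241 - 772)*1397) = 1/((((-226 + 119)*139 - 898) + 975478)/2013258 - 1013*1397) = 1/(((-107*139 - 898) + 975478)*(1/2013258) - 1415161) = 1/(((-14873 - 898) + 975478)*(1/2013258) - 1415161) = 1/((-15771 + 975478)*(1/2013258) - 1415161) = 1/(959707*(1/2013258) - 1415161) = 1/(959707/2013258 - 1415161) = 1/(-2849083244831/2013258) = -2013258/2849083244831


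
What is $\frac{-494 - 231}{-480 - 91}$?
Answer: $\frac{725}{571} \approx 1.2697$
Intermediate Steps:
$\frac{-494 - 231}{-480 - 91} = - \frac{725}{-571} = \left(-725\right) \left(- \frac{1}{571}\right) = \frac{725}{571}$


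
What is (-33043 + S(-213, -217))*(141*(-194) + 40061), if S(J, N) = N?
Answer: -422634820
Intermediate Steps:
(-33043 + S(-213, -217))*(141*(-194) + 40061) = (-33043 - 217)*(141*(-194) + 40061) = -33260*(-27354 + 40061) = -33260*12707 = -422634820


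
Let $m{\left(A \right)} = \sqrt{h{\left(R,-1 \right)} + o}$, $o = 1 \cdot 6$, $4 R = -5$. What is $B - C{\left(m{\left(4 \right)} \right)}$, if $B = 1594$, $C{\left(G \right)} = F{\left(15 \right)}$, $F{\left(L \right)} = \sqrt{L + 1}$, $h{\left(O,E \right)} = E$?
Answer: $1590$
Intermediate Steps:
$R = - \frac{5}{4}$ ($R = \frac{1}{4} \left(-5\right) = - \frac{5}{4} \approx -1.25$)
$F{\left(L \right)} = \sqrt{1 + L}$
$o = 6$
$m{\left(A \right)} = \sqrt{5}$ ($m{\left(A \right)} = \sqrt{-1 + 6} = \sqrt{5}$)
$C{\left(G \right)} = 4$ ($C{\left(G \right)} = \sqrt{1 + 15} = \sqrt{16} = 4$)
$B - C{\left(m{\left(4 \right)} \right)} = 1594 - 4 = 1590$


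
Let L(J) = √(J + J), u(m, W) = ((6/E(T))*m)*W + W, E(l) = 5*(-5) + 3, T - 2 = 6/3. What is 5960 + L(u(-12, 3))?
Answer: 5960 + √3102/11 ≈ 5965.1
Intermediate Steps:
T = 4 (T = 2 + 6/3 = 2 + 6*(⅓) = 2 + 2 = 4)
E(l) = -22 (E(l) = -25 + 3 = -22)
u(m, W) = W - 3*W*m/11 (u(m, W) = ((6/(-22))*m)*W + W = ((6*(-1/22))*m)*W + W = (-3*m/11)*W + W = -3*W*m/11 + W = W - 3*W*m/11)
L(J) = √2*√J (L(J) = √(2*J) = √2*√J)
5960 + L(u(-12, 3)) = 5960 + √2*√((1/11)*3*(11 - 3*(-12))) = 5960 + √2*√((1/11)*3*(11 + 36)) = 5960 + √2*√((1/11)*3*47) = 5960 + √2*√(141/11) = 5960 + √2*(√1551/11) = 5960 + √3102/11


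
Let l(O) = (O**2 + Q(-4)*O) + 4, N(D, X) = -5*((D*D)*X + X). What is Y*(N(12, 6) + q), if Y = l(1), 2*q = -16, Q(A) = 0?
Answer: -21790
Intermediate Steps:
N(D, X) = -5*X - 5*X*D**2 (N(D, X) = -5*(D**2*X + X) = -5*(X*D**2 + X) = -5*(X + X*D**2) = -5*X - 5*X*D**2)
q = -8 (q = (1/2)*(-16) = -8)
l(O) = 4 + O**2 (l(O) = (O**2 + 0*O) + 4 = (O**2 + 0) + 4 = O**2 + 4 = 4 + O**2)
Y = 5 (Y = 4 + 1**2 = 4 + 1 = 5)
Y*(N(12, 6) + q) = 5*(-5*6*(1 + 12**2) - 8) = 5*(-5*6*(1 + 144) - 8) = 5*(-5*6*145 - 8) = 5*(-4350 - 8) = 5*(-4358) = -21790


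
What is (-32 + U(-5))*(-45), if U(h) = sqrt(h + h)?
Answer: 1440 - 45*I*sqrt(10) ≈ 1440.0 - 142.3*I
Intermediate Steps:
U(h) = sqrt(2)*sqrt(h) (U(h) = sqrt(2*h) = sqrt(2)*sqrt(h))
(-32 + U(-5))*(-45) = (-32 + sqrt(2)*sqrt(-5))*(-45) = (-32 + sqrt(2)*(I*sqrt(5)))*(-45) = (-32 + I*sqrt(10))*(-45) = 1440 - 45*I*sqrt(10)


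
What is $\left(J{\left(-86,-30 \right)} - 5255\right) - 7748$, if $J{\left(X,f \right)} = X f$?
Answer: $-10423$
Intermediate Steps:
$\left(J{\left(-86,-30 \right)} - 5255\right) - 7748 = \left(\left(-86\right) \left(-30\right) - 5255\right) - 7748 = \left(2580 - 5255\right) - 7748 = -2675 - 7748 = -10423$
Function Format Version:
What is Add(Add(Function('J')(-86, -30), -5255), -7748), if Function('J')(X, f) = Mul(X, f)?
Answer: -10423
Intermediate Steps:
Add(Add(Function('J')(-86, -30), -5255), -7748) = Add(Add(Mul(-86, -30), -5255), -7748) = Add(Add(2580, -5255), -7748) = Add(-2675, -7748) = -10423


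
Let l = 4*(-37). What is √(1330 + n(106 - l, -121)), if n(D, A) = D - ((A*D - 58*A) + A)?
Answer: √25421 ≈ 159.44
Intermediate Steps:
l = -148
n(D, A) = D + 57*A - A*D (n(D, A) = D - ((-58*A + A*D) + A) = D - (-57*A + A*D) = D + (57*A - A*D) = D + 57*A - A*D)
√(1330 + n(106 - l, -121)) = √(1330 + ((106 - 1*(-148)) + 57*(-121) - 1*(-121)*(106 - 1*(-148)))) = √(1330 + ((106 + 148) - 6897 - 1*(-121)*(106 + 148))) = √(1330 + (254 - 6897 - 1*(-121)*254)) = √(1330 + (254 - 6897 + 30734)) = √(1330 + 24091) = √25421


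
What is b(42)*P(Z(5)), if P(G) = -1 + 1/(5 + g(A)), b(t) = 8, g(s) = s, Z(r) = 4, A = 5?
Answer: -36/5 ≈ -7.2000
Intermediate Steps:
P(G) = -9/10 (P(G) = -1 + 1/(5 + 5) = -1 + 1/10 = -1 + ⅒ = -9/10)
b(42)*P(Z(5)) = 8*(-9/10) = -36/5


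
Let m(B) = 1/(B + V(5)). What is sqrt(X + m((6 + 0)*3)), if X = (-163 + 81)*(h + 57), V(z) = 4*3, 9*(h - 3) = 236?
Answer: I*sqrt(6363170)/30 ≈ 84.084*I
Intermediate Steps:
h = 263/9 (h = 3 + (1/9)*236 = 3 + 236/9 = 263/9 ≈ 29.222)
V(z) = 12
X = -63632/9 (X = (-163 + 81)*(263/9 + 57) = -82*776/9 = -63632/9 ≈ -7070.2)
m(B) = 1/(12 + B) (m(B) = 1/(B + 12) = 1/(12 + B))
sqrt(X + m((6 + 0)*3)) = sqrt(-63632/9 + 1/(12 + (6 + 0)*3)) = sqrt(-63632/9 + 1/(12 + 6*3)) = sqrt(-63632/9 + 1/(12 + 18)) = sqrt(-63632/9 + 1/30) = sqrt(-636317/90) = I*sqrt(6363170)/30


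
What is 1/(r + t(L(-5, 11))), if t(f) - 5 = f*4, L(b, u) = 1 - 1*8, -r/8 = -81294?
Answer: 1/650329 ≈ 1.5377e-6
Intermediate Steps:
r = 650352 (r = -8*(-81294) = 650352)
L(b, u) = -7 (L(b, u) = 1 - 8 = -7)
t(f) = 5 + 4*f (t(f) = 5 + f*4 = 5 + 4*f)
1/(r + t(L(-5, 11))) = 1/(650352 + (5 + 4*(-7))) = 1/(650352 + (5 - 28)) = 1/(650352 - 23) = 1/650329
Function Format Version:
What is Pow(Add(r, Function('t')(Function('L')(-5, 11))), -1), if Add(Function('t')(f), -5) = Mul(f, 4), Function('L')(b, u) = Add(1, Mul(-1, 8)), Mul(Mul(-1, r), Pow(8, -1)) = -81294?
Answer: Rational(1, 650329) ≈ 1.5377e-6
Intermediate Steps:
r = 650352 (r = Mul(-8, -81294) = 650352)
Function('L')(b, u) = -7 (Function('L')(b, u) = Add(1, -8) = -7)
Function('t')(f) = Add(5, Mul(4, f)) (Function('t')(f) = Add(5, Mul(f, 4)) = Add(5, Mul(4, f)))
Pow(Add(r, Function('t')(Function('L')(-5, 11))), -1) = Pow(Add(650352, Add(5, Mul(4, -7))), -1) = Pow(Add(650352, Add(5, -28)), -1) = Pow(Add(650352, -23), -1) = Pow(650329, -1) = Rational(1, 650329)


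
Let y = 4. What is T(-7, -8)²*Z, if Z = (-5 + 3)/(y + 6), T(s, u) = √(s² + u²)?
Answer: -113/5 ≈ -22.600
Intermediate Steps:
Z = -⅕ (Z = (-5 + 3)/(4 + 6) = -2/10 = -2*⅒ = -⅕ ≈ -0.20000)
T(-7, -8)²*Z = (√((-7)² + (-8)²))²*(-⅕) = (√(49 + 64))²*(-⅕) = (√113)²*(-⅕) = 113*(-⅕) = -113/5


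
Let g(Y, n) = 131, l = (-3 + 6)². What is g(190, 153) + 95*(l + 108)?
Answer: 11246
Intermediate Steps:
l = 9 (l = 3² = 9)
g(190, 153) + 95*(l + 108) = 131 + 95*(9 + 108) = 131 + 95*117 = 131 + 11115 = 11246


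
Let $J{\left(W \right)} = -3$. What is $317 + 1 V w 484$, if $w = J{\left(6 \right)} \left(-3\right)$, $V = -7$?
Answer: $-30175$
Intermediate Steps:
$w = 9$ ($w = \left(-3\right) \left(-3\right) = 9$)
$317 + 1 V w 484 = 317 + 1 \left(-7\right) 9 \cdot 484 = 317 + \left(-7\right) 9 \cdot 484 = 317 - 30492 = -30175$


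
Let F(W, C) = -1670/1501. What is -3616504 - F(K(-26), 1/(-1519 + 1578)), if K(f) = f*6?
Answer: -5428370834/1501 ≈ -3.6165e+6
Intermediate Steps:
K(f) = 6*f
F(W, C) = -1670/1501 (F(W, C) = -1670*1/1501 = -1670/1501)
-3616504 - F(K(-26), 1/(-1519 + 1578)) = -3616504 - 1*(-1670/1501) = -3616504 + 1670/1501 = -5428370834/1501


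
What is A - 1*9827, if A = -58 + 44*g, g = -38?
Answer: -11557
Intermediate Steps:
A = -1730 (A = -58 + 44*(-38) = -58 - 1672 = -1730)
A - 1*9827 = -1730 - 1*9827 = -1730 - 9827 = -11557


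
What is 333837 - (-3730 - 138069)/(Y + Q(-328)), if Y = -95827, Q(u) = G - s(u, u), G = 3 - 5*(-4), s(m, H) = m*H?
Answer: 67898297957/203388 ≈ 3.3384e+5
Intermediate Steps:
s(m, H) = H*m
G = 23 (G = 3 + 20 = 23)
Q(u) = 23 - u**2 (Q(u) = 23 - u*u = 23 - u**2)
333837 - (-3730 - 138069)/(Y + Q(-328)) = 333837 - (-3730 - 138069)/(-95827 + (23 - 1*(-328)**2)) = 333837 - (-141799)/(-95827 + (23 - 1*107584)) = 333837 - (-141799)/(-95827 + (23 - 107584)) = 333837 - (-141799)/(-95827 - 107561) = 333837 - (-141799)/(-203388) = 333837 - (-141799)*(-1)/203388 = 333837 - 1*141799/203388 = 333837 - 141799/203388 = 67898297957/203388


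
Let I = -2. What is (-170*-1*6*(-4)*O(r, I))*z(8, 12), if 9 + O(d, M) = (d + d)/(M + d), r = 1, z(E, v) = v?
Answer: 538560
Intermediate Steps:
O(d, M) = -9 + 2*d/(M + d) (O(d, M) = -9 + (d + d)/(M + d) = -9 + (2*d)/(M + d) = -9 + 2*d/(M + d))
(-170*-1*6*(-4)*O(r, I))*z(8, 12) = -170*-1*6*(-4)*(-9*(-2) - 7*1)/(-2 + 1)*12 = -170*(-6*(-4))*(18 - 7)/(-1)*12 = -4080*(-1*11)*12 = -4080*(-11)*12 = -170*(-264)*12 = 44880*12 = 538560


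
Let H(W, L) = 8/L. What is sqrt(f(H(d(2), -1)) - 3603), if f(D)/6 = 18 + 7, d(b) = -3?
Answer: I*sqrt(3453) ≈ 58.762*I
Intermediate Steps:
f(D) = 150 (f(D) = 6*(18 + 7) = 6*25 = 150)
sqrt(f(H(d(2), -1)) - 3603) = sqrt(150 - 3603) = sqrt(-3453) = I*sqrt(3453)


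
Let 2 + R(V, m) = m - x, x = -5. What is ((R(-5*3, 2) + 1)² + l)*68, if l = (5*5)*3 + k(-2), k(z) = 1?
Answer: 7616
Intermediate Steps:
R(V, m) = 3 + m (R(V, m) = -2 + (m - 1*(-5)) = -2 + (m + 5) = -2 + (5 + m) = 3 + m)
l = 76 (l = (5*5)*3 + 1 = 25*3 + 1 = 75 + 1 = 76)
((R(-5*3, 2) + 1)² + l)*68 = (((3 + 2) + 1)² + 76)*68 = ((5 + 1)² + 76)*68 = (6² + 76)*68 = (36 + 76)*68 = 112*68 = 7616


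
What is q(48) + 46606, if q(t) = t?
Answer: 46654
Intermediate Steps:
q(48) + 46606 = 48 + 46606 = 46654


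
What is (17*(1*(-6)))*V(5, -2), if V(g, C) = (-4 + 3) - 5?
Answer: 612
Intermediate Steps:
V(g, C) = -6 (V(g, C) = -1 - 5 = -6)
(17*(1*(-6)))*V(5, -2) = (17*(1*(-6)))*(-6) = (17*(-6))*(-6) = -102*(-6) = 612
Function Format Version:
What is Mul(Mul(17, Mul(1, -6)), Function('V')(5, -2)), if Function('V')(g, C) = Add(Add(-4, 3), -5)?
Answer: 612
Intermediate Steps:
Function('V')(g, C) = -6 (Function('V')(g, C) = Add(-1, -5) = -6)
Mul(Mul(17, Mul(1, -6)), Function('V')(5, -2)) = Mul(Mul(17, Mul(1, -6)), -6) = Mul(Mul(17, -6), -6) = Mul(-102, -6) = 612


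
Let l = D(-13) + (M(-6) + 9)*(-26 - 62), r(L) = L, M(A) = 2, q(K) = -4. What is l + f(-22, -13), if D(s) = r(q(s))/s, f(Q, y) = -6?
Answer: -12658/13 ≈ -973.69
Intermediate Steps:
D(s) = -4/s
l = -12580/13 (l = -4/(-13) + (2 + 9)*(-26 - 62) = -4*(-1/13) + 11*(-88) = 4/13 - 968 = -12580/13 ≈ -967.69)
l + f(-22, -13) = -12580/13 - 6 = -12658/13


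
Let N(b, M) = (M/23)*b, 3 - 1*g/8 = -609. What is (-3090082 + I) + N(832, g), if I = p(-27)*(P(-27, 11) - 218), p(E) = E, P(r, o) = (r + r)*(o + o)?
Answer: -66125288/23 ≈ -2.8750e+6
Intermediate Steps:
P(r, o) = 4*o*r (P(r, o) = (2*r)*(2*o) = 4*o*r)
g = 4896 (g = 24 - 8*(-609) = 24 + 4872 = 4896)
I = 37962 (I = -27*(4*11*(-27) - 218) = -27*(-1188 - 218) = -27*(-1406) = 37962)
N(b, M) = M*b/23 (N(b, M) = (M*(1/23))*b = (M/23)*b = M*b/23)
(-3090082 + I) + N(832, g) = (-3090082 + 37962) + (1/23)*4896*832 = -3052120 + 4073472/23 = -66125288/23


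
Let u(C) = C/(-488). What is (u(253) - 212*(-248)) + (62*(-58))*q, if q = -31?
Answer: 80057123/488 ≈ 1.6405e+5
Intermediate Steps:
u(C) = -C/488 (u(C) = C*(-1/488) = -C/488)
(u(253) - 212*(-248)) + (62*(-58))*q = (-1/488*253 - 212*(-248)) + (62*(-58))*(-31) = (-253/488 + 52576) - 3596*(-31) = 25656835/488 + 111476 = 80057123/488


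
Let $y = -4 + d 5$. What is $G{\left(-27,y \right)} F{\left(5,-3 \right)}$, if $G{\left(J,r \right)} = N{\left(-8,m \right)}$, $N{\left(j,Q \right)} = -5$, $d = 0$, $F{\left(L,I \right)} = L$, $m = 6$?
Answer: $-25$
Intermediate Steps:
$y = -4$ ($y = -4 + 0 \cdot 5 = -4 + 0 = -4$)
$G{\left(J,r \right)} = -5$
$G{\left(-27,y \right)} F{\left(5,-3 \right)} = \left(-5\right) 5 = -25$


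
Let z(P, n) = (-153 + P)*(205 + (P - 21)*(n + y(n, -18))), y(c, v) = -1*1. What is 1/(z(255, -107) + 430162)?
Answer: -1/2126672 ≈ -4.7022e-7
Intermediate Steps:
y(c, v) = -1
z(P, n) = (-153 + P)*(205 + (-1 + n)*(-21 + P)) (z(P, n) = (-153 + P)*(205 + (P - 21)*(n - 1)) = (-153 + P)*(205 + (-21 + P)*(-1 + n)) = (-153 + P)*(205 + (-1 + n)*(-21 + P)))
1/(z(255, -107) + 430162) = 1/((-34578 - 1*255² + 379*255 + 3213*(-107) - 107*255² - 174*255*(-107)) + 430162) = 1/((-34578 - 1*65025 + 96645 - 343791 - 107*65025 + 4747590) + 430162) = 1/((-34578 - 65025 + 96645 - 343791 - 6957675 + 4747590) + 430162) = 1/(-2556834 + 430162) = 1/(-2126672) = -1/2126672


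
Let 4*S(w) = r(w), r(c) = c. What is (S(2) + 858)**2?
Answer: 2948089/4 ≈ 7.3702e+5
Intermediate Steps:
S(w) = w/4
(S(2) + 858)**2 = ((1/4)*2 + 858)**2 = (1/2 + 858)**2 = (1717/2)**2 = 2948089/4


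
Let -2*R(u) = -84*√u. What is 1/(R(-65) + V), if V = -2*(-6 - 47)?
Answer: 53/62948 - 21*I*√65/62948 ≈ 0.00084196 - 0.0026896*I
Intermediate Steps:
R(u) = 42*√u (R(u) = -(-42)*√u = 42*√u)
V = 106 (V = -2*(-53) = 106)
1/(R(-65) + V) = 1/(42*√(-65) + 106) = 1/(42*(I*√65) + 106) = 1/(42*I*√65 + 106) = 1/(106 + 42*I*√65)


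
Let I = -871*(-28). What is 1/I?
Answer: 1/24388 ≈ 4.1004e-5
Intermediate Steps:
I = 24388
1/I = 1/24388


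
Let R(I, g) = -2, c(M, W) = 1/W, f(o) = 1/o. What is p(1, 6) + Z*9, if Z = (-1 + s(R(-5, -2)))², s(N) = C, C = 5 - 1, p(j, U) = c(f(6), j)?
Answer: 82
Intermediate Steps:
p(j, U) = 1/j
C = 4
s(N) = 4
Z = 9 (Z = (-1 + 4)² = 3² = 9)
p(1, 6) + Z*9 = 1/1 + 9*9 = 1 + 81 = 82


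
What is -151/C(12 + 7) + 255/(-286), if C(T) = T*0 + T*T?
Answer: -135241/103246 ≈ -1.3099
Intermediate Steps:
C(T) = T² (C(T) = 0 + T² = T²)
-151/C(12 + 7) + 255/(-286) = -151/(12 + 7)² + 255/(-286) = -151/(19²) + 255*(-1/286) = -151/361 - 255/286 = -135241/103246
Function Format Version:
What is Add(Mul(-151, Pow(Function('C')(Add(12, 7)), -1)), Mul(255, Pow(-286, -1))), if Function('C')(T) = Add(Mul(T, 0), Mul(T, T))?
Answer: Rational(-135241, 103246) ≈ -1.3099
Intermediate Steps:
Function('C')(T) = Pow(T, 2) (Function('C')(T) = Add(0, Pow(T, 2)) = Pow(T, 2))
Add(Mul(-151, Pow(Function('C')(Add(12, 7)), -1)), Mul(255, Pow(-286, -1))) = Add(Mul(-151, Pow(Pow(Add(12, 7), 2), -1)), Mul(255, Pow(-286, -1))) = Add(Mul(-151, Pow(Pow(19, 2), -1)), Mul(255, Rational(-1, 286))) = Add(Mul(-151, Pow(361, -1)), Rational(-255, 286)) = Add(Mul(-151, Rational(1, 361)), Rational(-255, 286)) = Add(Rational(-151, 361), Rational(-255, 286)) = Rational(-135241, 103246)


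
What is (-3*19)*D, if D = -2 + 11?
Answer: -513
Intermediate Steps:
D = 9
(-3*19)*D = -3*19*9 = -57*9 = -513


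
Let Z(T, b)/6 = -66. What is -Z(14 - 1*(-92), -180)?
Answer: 396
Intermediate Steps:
Z(T, b) = -396 (Z(T, b) = 6*(-66) = -396)
-Z(14 - 1*(-92), -180) = -1*(-396) = 396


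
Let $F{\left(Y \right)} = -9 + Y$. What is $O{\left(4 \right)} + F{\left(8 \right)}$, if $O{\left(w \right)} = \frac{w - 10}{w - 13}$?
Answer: $- \frac{1}{3} \approx -0.33333$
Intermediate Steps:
$O{\left(w \right)} = \frac{-10 + w}{-13 + w}$
$O{\left(4 \right)} + F{\left(8 \right)} = \frac{-10 + 4}{-13 + 4} + \left(-9 + 8\right) = \frac{1}{-9} \left(-6\right) - 1 = \left(- \frac{1}{9}\right) \left(-6\right) - 1 = \frac{2}{3} - 1 = - \frac{1}{3}$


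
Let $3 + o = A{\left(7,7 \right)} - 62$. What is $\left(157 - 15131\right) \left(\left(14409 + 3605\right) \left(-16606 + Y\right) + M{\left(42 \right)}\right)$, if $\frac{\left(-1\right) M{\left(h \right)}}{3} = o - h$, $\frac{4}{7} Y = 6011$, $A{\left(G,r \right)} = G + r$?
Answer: $1641845725177$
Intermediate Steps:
$Y = \frac{42077}{4}$ ($Y = \frac{7}{4} \cdot 6011 = \frac{42077}{4} \approx 10519.0$)
$o = -51$ ($o = -3 + \left(\left(7 + 7\right) - 62\right) = -3 + \left(14 - 62\right) = -3 - 48 = -51$)
$M{\left(h \right)} = 153 + 3 h$ ($M{\left(h \right)} = - 3 \left(-51 - h\right) = 153 + 3 h$)
$\left(157 - 15131\right) \left(\left(14409 + 3605\right) \left(-16606 + Y\right) + M{\left(42 \right)}\right) = \left(157 - 15131\right) \left(\left(14409 + 3605\right) \left(-16606 + \frac{42077}{4}\right) + \left(153 + 3 \cdot 42\right)\right) = - 14974 \left(18014 \left(- \frac{24347}{4}\right) + \left(153 + 126\right)\right) = - 14974 \left(- \frac{219293429}{2} + 279\right) = \left(-14974\right) \left(- \frac{219292871}{2}\right) = 1641845725177$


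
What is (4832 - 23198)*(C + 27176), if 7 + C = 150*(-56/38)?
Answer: -9403594026/19 ≈ -4.9493e+8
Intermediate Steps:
C = -4333/19 (C = -7 + 150*(-56/38) = -7 + 150*(-56*1/38) = -7 + 150*(-28/19) = -7 - 4200/19 = -4333/19 ≈ -228.05)
(4832 - 23198)*(C + 27176) = (4832 - 23198)*(-4333/19 + 27176) = -18366*512011/19 = -9403594026/19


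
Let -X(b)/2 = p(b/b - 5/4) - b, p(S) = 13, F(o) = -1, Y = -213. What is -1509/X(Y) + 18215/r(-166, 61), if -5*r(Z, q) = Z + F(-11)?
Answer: 41417903/75484 ≈ 548.70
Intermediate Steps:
r(Z, q) = 1/5 - Z/5 (r(Z, q) = -(Z - 1)/5 = -(-1 + Z)/5 = 1/5 - Z/5)
X(b) = -26 + 2*b (X(b) = -2*(13 - b) = -26 + 2*b)
-1509/X(Y) + 18215/r(-166, 61) = -1509/(-26 + 2*(-213)) + 18215/(1/5 - 1/5*(-166)) = -1509/(-26 - 426) + 18215/(1/5 + 166/5) = -1509/(-452) + 18215/(167/5) = -1509*(-1/452) + 18215*(5/167) = 1509/452 + 91075/167 = 41417903/75484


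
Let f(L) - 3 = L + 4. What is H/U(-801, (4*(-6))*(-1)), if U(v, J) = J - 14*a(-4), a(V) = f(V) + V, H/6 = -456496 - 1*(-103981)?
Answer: -1057545/19 ≈ -55660.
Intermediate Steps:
H = -2115090 (H = 6*(-456496 - 1*(-103981)) = 6*(-456496 + 103981) = 6*(-352515) = -2115090)
f(L) = 7 + L (f(L) = 3 + (L + 4) = 3 + (4 + L) = 7 + L)
a(V) = 7 + 2*V (a(V) = (7 + V) + V = 7 + 2*V)
U(v, J) = 14 + J (U(v, J) = J - 14*(7 + 2*(-4)) = J - 14*(7 - 8) = J - 14*(-1) = J + 14 = 14 + J)
H/U(-801, (4*(-6))*(-1)) = -2115090/(14 + (4*(-6))*(-1)) = -2115090/(14 - 24*(-1)) = -2115090/(14 + 24) = -2115090/38 = -2115090*1/38 = -1057545/19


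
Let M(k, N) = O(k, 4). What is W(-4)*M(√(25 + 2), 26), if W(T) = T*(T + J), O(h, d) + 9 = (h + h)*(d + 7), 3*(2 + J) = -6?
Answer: -288 + 2112*√3 ≈ 3370.1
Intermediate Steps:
J = -4 (J = -2 + (⅓)*(-6) = -2 - 2 = -4)
O(h, d) = -9 + 2*h*(7 + d) (O(h, d) = -9 + (h + h)*(d + 7) = -9 + (2*h)*(7 + d) = -9 + 2*h*(7 + d))
M(k, N) = -9 + 22*k (M(k, N) = -9 + 14*k + 2*4*k = -9 + 14*k + 8*k = -9 + 22*k)
W(T) = T*(-4 + T) (W(T) = T*(T - 4) = T*(-4 + T))
W(-4)*M(√(25 + 2), 26) = (-4*(-4 - 4))*(-9 + 22*√(25 + 2)) = (-4*(-8))*(-9 + 22*√27) = 32*(-9 + 22*(3*√3)) = 32*(-9 + 66*√3) = -288 + 2112*√3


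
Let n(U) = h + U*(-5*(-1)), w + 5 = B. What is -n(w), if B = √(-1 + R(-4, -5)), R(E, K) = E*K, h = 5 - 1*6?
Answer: 26 - 5*√19 ≈ 4.2055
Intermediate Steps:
h = -1 (h = 5 - 6 = -1)
B = √19 (B = √(-1 - 4*(-5)) = √(-1 + 20) = √19 ≈ 4.3589)
w = -5 + √19 ≈ -0.64110
n(U) = -1 + 5*U (n(U) = -1 + U*(-5*(-1)) = -1 + U*5 = -1 + 5*U)
-n(w) = -(-1 + 5*(-5 + √19)) = -(-1 + (-25 + 5*√19)) = -(-26 + 5*√19) = 26 - 5*√19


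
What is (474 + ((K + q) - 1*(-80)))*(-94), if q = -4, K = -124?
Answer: -40044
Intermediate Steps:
(474 + ((K + q) - 1*(-80)))*(-94) = (474 + ((-124 - 4) - 1*(-80)))*(-94) = (474 + (-128 + 80))*(-94) = (474 - 48)*(-94) = 426*(-94) = -40044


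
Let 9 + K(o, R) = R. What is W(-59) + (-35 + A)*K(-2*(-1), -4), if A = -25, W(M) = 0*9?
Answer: 780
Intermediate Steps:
W(M) = 0
K(o, R) = -9 + R
W(-59) + (-35 + A)*K(-2*(-1), -4) = 0 + (-35 - 25)*(-9 - 4) = 0 - 60*(-13) = 0 + 780 = 780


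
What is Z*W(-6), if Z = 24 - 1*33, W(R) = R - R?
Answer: 0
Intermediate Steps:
W(R) = 0
Z = -9 (Z = 24 - 33 = -9)
Z*W(-6) = -9*0 = 0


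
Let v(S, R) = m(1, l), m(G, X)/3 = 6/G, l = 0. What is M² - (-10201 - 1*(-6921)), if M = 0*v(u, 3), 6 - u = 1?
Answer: 3280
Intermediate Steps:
u = 5 (u = 6 - 1*1 = 6 - 1 = 5)
m(G, X) = 18/G (m(G, X) = 3*(6/G) = 18/G)
v(S, R) = 18 (v(S, R) = 18/1 = 18*1 = 18)
M = 0 (M = 0*18 = 0)
M² - (-10201 - 1*(-6921)) = 0² - (-10201 - 1*(-6921)) = 0 - (-10201 + 6921) = 0 - 1*(-3280) = 0 + 3280 = 3280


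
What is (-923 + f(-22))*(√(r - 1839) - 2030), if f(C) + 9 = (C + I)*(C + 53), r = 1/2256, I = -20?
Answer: 4535020 - 1117*I*√584978403/282 ≈ 4.535e+6 - 95802.0*I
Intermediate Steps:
r = 1/2256 ≈ 0.00044326
f(C) = -9 + (-20 + C)*(53 + C) (f(C) = -9 + (C - 20)*(C + 53) = -9 + (-20 + C)*(53 + C))
(-923 + f(-22))*(√(r - 1839) - 2030) = (-923 + (-1069 + (-22)² + 33*(-22)))*(√(1/2256 - 1839) - 2030) = (-923 + (-1069 + 484 - 726))*(√(-4148783/2256) - 2030) = (-923 - 1311)*(I*√584978403/564 - 2030) = -2234*(-2030 + I*√584978403/564) = 4535020 - 1117*I*√584978403/282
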